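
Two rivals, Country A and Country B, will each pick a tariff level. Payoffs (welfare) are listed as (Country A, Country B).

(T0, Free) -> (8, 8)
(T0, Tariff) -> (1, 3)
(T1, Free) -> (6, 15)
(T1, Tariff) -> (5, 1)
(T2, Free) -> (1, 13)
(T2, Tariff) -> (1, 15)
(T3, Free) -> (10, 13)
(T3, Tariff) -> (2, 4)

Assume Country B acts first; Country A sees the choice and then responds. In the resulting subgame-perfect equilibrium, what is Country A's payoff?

10

Country A best-responds to each possible Country B move:
- Free: BR = T3, leader payoff 13.
- Tariff: BR = T1, leader payoff 1.
Maximizing over 13, 1, Country B chooses Free. Subgame-perfect outcome: (T3, Free) with payoffs (10, 13).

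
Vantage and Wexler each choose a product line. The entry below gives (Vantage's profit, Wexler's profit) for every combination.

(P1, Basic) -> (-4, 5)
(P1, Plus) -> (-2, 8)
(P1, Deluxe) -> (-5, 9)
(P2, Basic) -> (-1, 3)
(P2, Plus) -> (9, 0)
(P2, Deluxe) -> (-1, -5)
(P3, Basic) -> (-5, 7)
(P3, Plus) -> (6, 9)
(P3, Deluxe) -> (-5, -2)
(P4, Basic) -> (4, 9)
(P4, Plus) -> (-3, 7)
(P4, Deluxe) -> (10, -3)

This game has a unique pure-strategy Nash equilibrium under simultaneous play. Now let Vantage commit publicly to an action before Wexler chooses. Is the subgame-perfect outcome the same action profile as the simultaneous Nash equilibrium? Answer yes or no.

no

Backward induction with Vantage moving first.
- P1: BR = Deluxe, leader payoff -5.
- P2: BR = Basic, leader payoff -1.
- P3: BR = Plus, leader payoff 6.
- P4: BR = Basic, leader payoff 4.
Maximizing over -5, -1, 6, 4, Vantage chooses P3. Subgame-perfect outcome: (P3, Plus) with payoffs (6, 9).
Now find the simultaneous Nash equilibrium.
Vantage's best replies: Basic→P4; Plus→P2; Deluxe→P4.
Wexler's best replies: P1→Deluxe; P2→Basic; P3→Plus; P4→Basic.
Only (P4, Basic) has each player best-responding; Nash payoffs (4, 9).
Sequential outcome (P3, Plus) differs from the Nash profile (P4, Basic).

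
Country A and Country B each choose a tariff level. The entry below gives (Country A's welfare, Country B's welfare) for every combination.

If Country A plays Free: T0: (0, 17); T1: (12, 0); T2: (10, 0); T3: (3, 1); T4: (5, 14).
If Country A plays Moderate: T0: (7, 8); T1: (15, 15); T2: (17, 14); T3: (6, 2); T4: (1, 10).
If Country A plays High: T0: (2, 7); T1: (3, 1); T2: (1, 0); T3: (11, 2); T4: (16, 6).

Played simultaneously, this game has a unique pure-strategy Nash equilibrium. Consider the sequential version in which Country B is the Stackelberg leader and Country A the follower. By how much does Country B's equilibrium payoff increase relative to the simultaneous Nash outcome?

0

Work backward from Country A's decision.
- T0 → Country A plays Moderate (best of 0, 7, 2); Country B gets 8.
- T1 → Country A plays Moderate (best of 12, 15, 3); Country B gets 15.
- T2 → Country A plays Moderate (best of 10, 17, 1); Country B gets 14.
- T3 → Country A plays High (best of 3, 6, 11); Country B gets 2.
- T4 → Country A plays High (best of 5, 1, 16); Country B gets 6.
Among 8, 15, 14, 2, 6, the best is 15 at T1. Subgame-perfect outcome: (Moderate, T1) with payoffs (15, 15).
Now find the simultaneous Nash equilibrium.
Country A's best replies: T0→Moderate; T1→Moderate; T2→Moderate; T3→High; T4→High.
Country B's best replies: Free→T0; Moderate→T1; High→T0.
The unique mutual best reply is (Moderate, T1), giving (15, 15).
Country B's commitment gain: 15 − 15 = 0.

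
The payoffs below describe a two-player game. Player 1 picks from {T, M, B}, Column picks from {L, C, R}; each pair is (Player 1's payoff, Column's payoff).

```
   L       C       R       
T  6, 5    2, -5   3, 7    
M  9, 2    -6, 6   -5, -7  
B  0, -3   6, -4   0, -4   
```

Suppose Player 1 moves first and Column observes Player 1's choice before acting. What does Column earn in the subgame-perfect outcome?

Solve by backward induction (Player 1 leads).
- T: BR = R, leader payoff 3.
- M: BR = C, leader payoff -6.
- B: BR = L, leader payoff 0.
Player 1's induced payoffs are 3, -6, 0, so Player 1 commits to T. Subgame-perfect outcome: (T, R) with payoffs (3, 7).

7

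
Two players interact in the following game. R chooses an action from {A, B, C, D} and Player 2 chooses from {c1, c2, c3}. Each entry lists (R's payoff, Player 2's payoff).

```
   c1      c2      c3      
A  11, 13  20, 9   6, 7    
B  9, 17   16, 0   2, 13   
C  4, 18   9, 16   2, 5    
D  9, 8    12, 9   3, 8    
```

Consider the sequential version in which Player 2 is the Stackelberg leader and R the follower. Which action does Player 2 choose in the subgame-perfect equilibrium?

Solve by backward induction (Player 2 leads).
- c1 → R plays A (best of 11, 9, 4, 9); Player 2 gets 13.
- c2 → R plays A (best of 20, 16, 9, 12); Player 2 gets 9.
- c3 → R plays A (best of 6, 2, 2, 3); Player 2 gets 7.
Maximizing over 13, 9, 7, Player 2 chooses c1. Subgame-perfect outcome: (A, c1) with payoffs (11, 13).

c1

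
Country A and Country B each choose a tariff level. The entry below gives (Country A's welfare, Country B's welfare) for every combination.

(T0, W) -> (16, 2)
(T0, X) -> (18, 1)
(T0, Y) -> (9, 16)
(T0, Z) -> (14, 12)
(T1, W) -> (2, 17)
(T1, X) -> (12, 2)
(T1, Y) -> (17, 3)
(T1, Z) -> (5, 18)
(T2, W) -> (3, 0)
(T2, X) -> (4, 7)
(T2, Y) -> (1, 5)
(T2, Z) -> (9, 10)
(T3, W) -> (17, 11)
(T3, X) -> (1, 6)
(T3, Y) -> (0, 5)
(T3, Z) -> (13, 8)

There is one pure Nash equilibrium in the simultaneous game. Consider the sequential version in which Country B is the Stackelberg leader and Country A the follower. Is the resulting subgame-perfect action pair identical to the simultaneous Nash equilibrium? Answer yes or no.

Country A best-responds to each possible Country B move:
- W: BR = T3, leader payoff 11.
- X: BR = T0, leader payoff 1.
- Y: BR = T1, leader payoff 3.
- Z: BR = T0, leader payoff 12.
Among 11, 1, 3, 12, the best is 12 at Z. Subgame-perfect outcome: (T0, Z) with payoffs (14, 12).
For the simultaneous game, intersect best replies.
Country A's best replies: W→T3; X→T0; Y→T1; Z→T0.
Country B's best replies: T0→Y; T1→Z; T2→Z; T3→W.
Only (T3, W) has each player best-responding; Nash payoffs (17, 11).
Sequential outcome (T0, Z) differs from the Nash profile (T3, W).

no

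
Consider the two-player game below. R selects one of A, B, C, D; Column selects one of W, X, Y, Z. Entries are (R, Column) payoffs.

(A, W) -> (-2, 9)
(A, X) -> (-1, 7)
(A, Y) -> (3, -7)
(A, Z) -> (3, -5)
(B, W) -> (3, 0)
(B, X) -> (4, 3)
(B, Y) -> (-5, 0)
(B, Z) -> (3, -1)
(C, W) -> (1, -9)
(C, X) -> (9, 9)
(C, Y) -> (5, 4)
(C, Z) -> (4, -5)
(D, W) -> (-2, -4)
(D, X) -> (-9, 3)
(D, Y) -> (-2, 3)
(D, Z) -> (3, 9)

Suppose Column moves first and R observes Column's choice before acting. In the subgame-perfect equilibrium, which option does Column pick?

R best-responds to each possible Column move:
- W → R plays B (best of -2, 3, 1, -2); Column gets 0.
- X → R plays C (best of -1, 4, 9, -9); Column gets 9.
- Y → R plays C (best of 3, -5, 5, -2); Column gets 4.
- Z → R plays C (best of 3, 3, 4, 3); Column gets -5.
Among 0, 9, 4, -5, the best is 9 at X. Subgame-perfect outcome: (C, X) with payoffs (9, 9).

X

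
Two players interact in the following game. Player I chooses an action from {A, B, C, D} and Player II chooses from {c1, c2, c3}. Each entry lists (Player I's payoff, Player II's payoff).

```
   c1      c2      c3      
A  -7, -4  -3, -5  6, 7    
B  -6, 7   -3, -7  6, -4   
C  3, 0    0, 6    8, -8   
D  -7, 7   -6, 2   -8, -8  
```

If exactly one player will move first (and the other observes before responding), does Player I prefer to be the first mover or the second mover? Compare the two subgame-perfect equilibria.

If Player I leads: Player II's best replies are A→c3, B→c1, C→c2, D→c1; Player I's induced payoffs 6, -6, 0, -7; outcome (A, c3), payoffs (6, 7).
If Player II leads: Player I's best replies are c1→C, c2→C, c3→C; Player II's induced payoffs 0, 6, -8; outcome (C, c2), payoffs (0, 6).
Player I gets 6 moving first and 0 moving second, so Player I prefers to move first.

first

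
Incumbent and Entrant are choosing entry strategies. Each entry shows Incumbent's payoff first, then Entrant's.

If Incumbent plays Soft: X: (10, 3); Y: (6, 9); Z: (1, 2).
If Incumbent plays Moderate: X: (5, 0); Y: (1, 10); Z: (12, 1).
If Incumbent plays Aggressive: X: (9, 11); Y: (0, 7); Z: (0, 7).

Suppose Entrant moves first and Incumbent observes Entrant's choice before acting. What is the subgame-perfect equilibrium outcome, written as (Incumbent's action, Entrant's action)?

Backward induction with Entrant moving first.
- X: Incumbent compares 10, 5, 9 and picks Soft; Entrant would get 3.
- Y: Incumbent compares 6, 1, 0 and picks Soft; Entrant would get 9.
- Z: Incumbent compares 1, 12, 0 and picks Moderate; Entrant would get 1.
Among 3, 9, 1, the best is 9 at Y. Subgame-perfect outcome: (Soft, Y) with payoffs (6, 9).

(Soft, Y)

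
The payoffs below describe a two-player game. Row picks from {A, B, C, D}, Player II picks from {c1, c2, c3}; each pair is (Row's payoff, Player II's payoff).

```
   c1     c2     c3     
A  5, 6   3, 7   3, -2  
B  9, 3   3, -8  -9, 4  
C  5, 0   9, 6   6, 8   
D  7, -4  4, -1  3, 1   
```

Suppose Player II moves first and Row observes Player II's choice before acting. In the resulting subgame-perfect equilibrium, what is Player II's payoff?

8

Solve by backward induction (Player II leads).
- c1: Row compares 5, 9, 5, 7 and picks B; Player II would get 3.
- c2: Row compares 3, 3, 9, 4 and picks C; Player II would get 6.
- c3: Row compares 3, -9, 6, 3 and picks C; Player II would get 8.
Maximizing over 3, 6, 8, Player II chooses c3. Subgame-perfect outcome: (C, c3) with payoffs (6, 8).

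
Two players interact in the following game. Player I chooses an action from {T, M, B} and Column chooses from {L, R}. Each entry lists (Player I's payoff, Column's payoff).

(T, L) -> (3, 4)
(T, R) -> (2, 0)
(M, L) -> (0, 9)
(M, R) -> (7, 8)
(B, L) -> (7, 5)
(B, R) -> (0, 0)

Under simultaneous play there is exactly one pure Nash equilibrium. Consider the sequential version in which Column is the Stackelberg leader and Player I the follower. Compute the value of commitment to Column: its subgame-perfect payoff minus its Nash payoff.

3

Solve by backward induction (Column leads).
- L → Player I plays B (best of 3, 0, 7); Column gets 5.
- R → Player I plays M (best of 2, 7, 0); Column gets 8.
Maximizing over 5, 8, Column chooses R. Subgame-perfect outcome: (M, R) with payoffs (7, 8).
For the simultaneous game, intersect best replies.
Player I's best replies: L→B; R→M.
Column's best replies: T→L; M→L; B→L.
The unique mutual best reply is (B, L), giving (7, 5).
Column's commitment gain: 8 − 5 = 3.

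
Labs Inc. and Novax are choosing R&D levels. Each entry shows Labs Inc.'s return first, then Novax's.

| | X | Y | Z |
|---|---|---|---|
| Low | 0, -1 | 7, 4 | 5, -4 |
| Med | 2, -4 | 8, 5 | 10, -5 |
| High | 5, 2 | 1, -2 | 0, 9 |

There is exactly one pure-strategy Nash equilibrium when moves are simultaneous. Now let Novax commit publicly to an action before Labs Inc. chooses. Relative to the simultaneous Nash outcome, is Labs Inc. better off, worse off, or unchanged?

unchanged

Labs Inc. best-responds to each possible Novax move:
- X → Labs Inc. plays High (best of 0, 2, 5); Novax gets 2.
- Y → Labs Inc. plays Med (best of 7, 8, 1); Novax gets 5.
- Z → Labs Inc. plays Med (best of 5, 10, 0); Novax gets -5.
Maximizing over 2, 5, -5, Novax chooses Y. Subgame-perfect outcome: (Med, Y) with payoffs (8, 5).
Now find the simultaneous Nash equilibrium.
Labs Inc.'s best replies: X→High; Y→Med; Z→Med.
Novax's best replies: Low→Y; Med→Y; High→Z.
The unique mutual best reply is (Med, Y), giving (8, 5).
Labs Inc. earns 8 sequentially versus 8 at the Nash outcome: unchanged.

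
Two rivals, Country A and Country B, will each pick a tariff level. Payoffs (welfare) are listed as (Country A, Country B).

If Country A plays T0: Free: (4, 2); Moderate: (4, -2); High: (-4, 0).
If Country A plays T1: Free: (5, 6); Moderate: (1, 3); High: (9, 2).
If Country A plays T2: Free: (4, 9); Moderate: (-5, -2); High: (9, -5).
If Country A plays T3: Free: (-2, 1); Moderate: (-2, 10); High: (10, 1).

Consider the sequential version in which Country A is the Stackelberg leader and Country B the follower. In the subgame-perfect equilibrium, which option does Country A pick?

Work backward from Country B's decision.
- T0: BR = Free, leader payoff 4.
- T1: BR = Free, leader payoff 5.
- T2: BR = Free, leader payoff 4.
- T3: BR = Moderate, leader payoff -2.
Country A's induced payoffs are 4, 5, 4, -2, so Country A commits to T1. Subgame-perfect outcome: (T1, Free) with payoffs (5, 6).

T1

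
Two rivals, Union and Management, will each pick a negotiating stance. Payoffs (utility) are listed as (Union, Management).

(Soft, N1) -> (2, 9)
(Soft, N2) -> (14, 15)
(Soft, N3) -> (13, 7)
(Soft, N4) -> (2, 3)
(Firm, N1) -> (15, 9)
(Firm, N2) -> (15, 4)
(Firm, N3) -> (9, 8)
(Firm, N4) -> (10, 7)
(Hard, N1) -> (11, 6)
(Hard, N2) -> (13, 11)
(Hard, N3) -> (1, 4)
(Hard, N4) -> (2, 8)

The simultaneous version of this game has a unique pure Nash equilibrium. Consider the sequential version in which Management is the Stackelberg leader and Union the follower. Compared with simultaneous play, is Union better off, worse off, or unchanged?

Backward induction with Management moving first.
- N1 → Union plays Firm (best of 2, 15, 11); Management gets 9.
- N2 → Union plays Firm (best of 14, 15, 13); Management gets 4.
- N3 → Union plays Soft (best of 13, 9, 1); Management gets 7.
- N4 → Union plays Firm (best of 2, 10, 2); Management gets 7.
Among 9, 4, 7, 7, the best is 9 at N1. Subgame-perfect outcome: (Firm, N1) with payoffs (15, 9).
Now find the simultaneous Nash equilibrium.
Union's best replies: N1→Firm; N2→Firm; N3→Soft; N4→Firm.
Management's best replies: Soft→N2; Firm→N1; Hard→N2.
The unique mutual best reply is (Firm, N1), giving (15, 9).
Union earns 15 sequentially versus 15 at the Nash outcome: unchanged.

unchanged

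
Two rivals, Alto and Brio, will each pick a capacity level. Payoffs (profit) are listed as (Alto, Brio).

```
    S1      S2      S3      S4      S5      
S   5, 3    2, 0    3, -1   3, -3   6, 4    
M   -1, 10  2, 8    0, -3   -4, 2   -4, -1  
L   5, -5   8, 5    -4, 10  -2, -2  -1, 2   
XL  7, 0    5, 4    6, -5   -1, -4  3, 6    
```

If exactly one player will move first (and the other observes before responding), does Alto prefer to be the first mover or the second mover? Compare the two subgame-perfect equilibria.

second

If Alto leads: Brio's best replies are S→S5, M→S1, L→S3, XL→S5; Alto's induced payoffs 6, -1, -4, 3; outcome (S, S5), payoffs (6, 4).
If Brio leads: Alto's best replies are S1→XL, S2→L, S3→XL, S4→S, S5→S; Brio's induced payoffs 0, 5, -5, -3, 4; outcome (L, S2), payoffs (8, 5).
Alto gets 6 moving first and 8 moving second, so Alto prefers to move second.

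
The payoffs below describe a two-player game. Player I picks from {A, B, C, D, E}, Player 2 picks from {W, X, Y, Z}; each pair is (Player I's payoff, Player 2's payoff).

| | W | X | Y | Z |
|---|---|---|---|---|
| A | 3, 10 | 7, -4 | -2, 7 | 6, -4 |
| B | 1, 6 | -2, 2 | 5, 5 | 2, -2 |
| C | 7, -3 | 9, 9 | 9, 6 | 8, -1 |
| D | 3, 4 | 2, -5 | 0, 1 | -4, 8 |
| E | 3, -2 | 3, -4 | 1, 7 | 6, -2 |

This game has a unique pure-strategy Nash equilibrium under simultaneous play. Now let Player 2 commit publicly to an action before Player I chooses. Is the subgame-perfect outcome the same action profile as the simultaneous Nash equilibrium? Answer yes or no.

yes

Backward induction with Player 2 moving first.
- W: Player I compares 3, 1, 7, 3, 3 and picks C; Player 2 would get -3.
- X: Player I compares 7, -2, 9, 2, 3 and picks C; Player 2 would get 9.
- Y: Player I compares -2, 5, 9, 0, 1 and picks C; Player 2 would get 6.
- Z: Player I compares 6, 2, 8, -4, 6 and picks C; Player 2 would get -1.
Among -3, 9, 6, -1, the best is 9 at X. Subgame-perfect outcome: (C, X) with payoffs (9, 9).
Under simultaneous play:
Player I's best replies: W→C; X→C; Y→C; Z→C.
Player 2's best replies: A→W; B→W; C→X; D→Z; E→Y.
Only (C, X) has each player best-responding; Nash payoffs (9, 9).
Sequential outcome (C, X) coincides with the Nash profile (C, X).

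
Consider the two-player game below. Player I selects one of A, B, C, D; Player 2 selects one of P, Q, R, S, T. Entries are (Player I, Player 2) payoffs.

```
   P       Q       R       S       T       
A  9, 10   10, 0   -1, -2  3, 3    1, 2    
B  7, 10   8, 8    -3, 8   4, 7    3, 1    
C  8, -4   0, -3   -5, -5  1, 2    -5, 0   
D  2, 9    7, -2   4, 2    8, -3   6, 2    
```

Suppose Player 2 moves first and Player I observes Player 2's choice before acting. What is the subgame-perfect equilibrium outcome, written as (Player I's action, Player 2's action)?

Work backward from Player I's decision.
- P → Player I plays A (best of 9, 7, 8, 2); Player 2 gets 10.
- Q → Player I plays A (best of 10, 8, 0, 7); Player 2 gets 0.
- R → Player I plays D (best of -1, -3, -5, 4); Player 2 gets 2.
- S → Player I plays D (best of 3, 4, 1, 8); Player 2 gets -3.
- T → Player I plays D (best of 1, 3, -5, 6); Player 2 gets 2.
Among 10, 0, 2, -3, 2, the best is 10 at P. Subgame-perfect outcome: (A, P) with payoffs (9, 10).

(A, P)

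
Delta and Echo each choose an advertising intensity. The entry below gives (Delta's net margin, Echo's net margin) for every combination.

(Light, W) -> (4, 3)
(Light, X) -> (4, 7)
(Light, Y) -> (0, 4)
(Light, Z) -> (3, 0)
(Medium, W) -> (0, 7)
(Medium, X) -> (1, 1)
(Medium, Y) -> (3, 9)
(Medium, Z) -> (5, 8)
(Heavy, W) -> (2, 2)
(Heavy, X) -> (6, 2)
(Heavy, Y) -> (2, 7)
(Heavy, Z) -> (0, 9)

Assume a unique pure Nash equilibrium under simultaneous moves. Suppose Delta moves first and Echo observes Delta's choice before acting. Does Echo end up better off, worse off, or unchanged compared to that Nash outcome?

worse off

Backward induction with Delta moving first.
- Light → Echo plays X (best of 3, 7, 4, 0); Delta gets 4.
- Medium → Echo plays Y (best of 7, 1, 9, 8); Delta gets 3.
- Heavy → Echo plays Z (best of 2, 2, 7, 9); Delta gets 0.
Among 4, 3, 0, the best is 4 at Light. Subgame-perfect outcome: (Light, X) with payoffs (4, 7).
Now find the simultaneous Nash equilibrium.
Delta's best replies: W→Light; X→Heavy; Y→Medium; Z→Medium.
Echo's best replies: Light→X; Medium→Y; Heavy→Z.
Only (Medium, Y) has each player best-responding; Nash payoffs (3, 9).
Echo earns 7 sequentially versus 9 at the Nash outcome: worse off.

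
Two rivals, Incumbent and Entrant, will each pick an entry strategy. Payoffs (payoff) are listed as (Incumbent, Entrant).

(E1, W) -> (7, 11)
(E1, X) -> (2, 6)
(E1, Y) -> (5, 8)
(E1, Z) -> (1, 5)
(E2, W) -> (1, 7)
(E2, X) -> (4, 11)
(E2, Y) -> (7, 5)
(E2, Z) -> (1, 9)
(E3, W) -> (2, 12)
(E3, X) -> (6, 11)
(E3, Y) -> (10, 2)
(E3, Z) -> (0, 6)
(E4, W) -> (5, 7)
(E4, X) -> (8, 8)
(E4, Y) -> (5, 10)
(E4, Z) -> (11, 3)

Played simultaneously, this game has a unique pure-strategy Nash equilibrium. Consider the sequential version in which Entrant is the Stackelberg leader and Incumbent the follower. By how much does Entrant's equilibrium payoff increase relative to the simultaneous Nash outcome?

Backward induction with Entrant moving first.
- W: Incumbent compares 7, 1, 2, 5 and picks E1; Entrant would get 11.
- X: Incumbent compares 2, 4, 6, 8 and picks E4; Entrant would get 8.
- Y: Incumbent compares 5, 7, 10, 5 and picks E3; Entrant would get 2.
- Z: Incumbent compares 1, 1, 0, 11 and picks E4; Entrant would get 3.
Entrant's induced payoffs are 11, 8, 2, 3, so Entrant commits to W. Subgame-perfect outcome: (E1, W) with payoffs (7, 11).
Under simultaneous play:
Incumbent's best replies: W→E1; X→E4; Y→E3; Z→E4.
Entrant's best replies: E1→W; E2→X; E3→W; E4→Y.
The unique mutual best reply is (E1, W), giving (7, 11).
Entrant's commitment gain: 11 − 11 = 0.

0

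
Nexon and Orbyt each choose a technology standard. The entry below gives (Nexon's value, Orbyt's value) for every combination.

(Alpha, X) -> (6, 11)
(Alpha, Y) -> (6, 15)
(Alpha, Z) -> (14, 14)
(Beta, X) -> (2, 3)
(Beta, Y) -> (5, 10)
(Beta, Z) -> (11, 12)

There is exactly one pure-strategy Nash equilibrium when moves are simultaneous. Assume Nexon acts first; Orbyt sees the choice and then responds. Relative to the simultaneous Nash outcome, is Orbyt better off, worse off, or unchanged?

worse off

Solve by backward induction (Nexon leads).
- Alpha: Orbyt compares 11, 15, 14 and picks Y; Nexon would get 6.
- Beta: Orbyt compares 3, 10, 12 and picks Z; Nexon would get 11.
Maximizing over 6, 11, Nexon chooses Beta. Subgame-perfect outcome: (Beta, Z) with payoffs (11, 12).
Under simultaneous play:
Nexon's best replies: X→Alpha; Y→Alpha; Z→Alpha.
Orbyt's best replies: Alpha→Y; Beta→Z.
The unique mutual best reply is (Alpha, Y), giving (6, 15).
Orbyt earns 12 sequentially versus 15 at the Nash outcome: worse off.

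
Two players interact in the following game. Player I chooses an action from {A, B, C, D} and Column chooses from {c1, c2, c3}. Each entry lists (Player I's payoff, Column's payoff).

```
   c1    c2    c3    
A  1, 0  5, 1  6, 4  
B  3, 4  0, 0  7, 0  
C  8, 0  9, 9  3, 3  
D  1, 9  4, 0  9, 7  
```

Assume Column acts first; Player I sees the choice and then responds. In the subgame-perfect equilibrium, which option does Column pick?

c2

Backward induction with Column moving first.
- c1: BR = C, leader payoff 0.
- c2: BR = C, leader payoff 9.
- c3: BR = D, leader payoff 7.
Column's induced payoffs are 0, 9, 7, so Column commits to c2. Subgame-perfect outcome: (C, c2) with payoffs (9, 9).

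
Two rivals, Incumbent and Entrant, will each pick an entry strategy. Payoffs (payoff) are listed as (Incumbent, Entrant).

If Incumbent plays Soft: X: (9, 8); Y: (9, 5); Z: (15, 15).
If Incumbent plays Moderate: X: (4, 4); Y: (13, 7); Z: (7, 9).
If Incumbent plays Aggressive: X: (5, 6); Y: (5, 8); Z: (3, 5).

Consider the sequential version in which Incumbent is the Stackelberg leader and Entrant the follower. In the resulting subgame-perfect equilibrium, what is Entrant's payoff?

15

Solve by backward induction (Incumbent leads).
- Soft: Entrant compares 8, 5, 15 and picks Z; Incumbent would get 15.
- Moderate: Entrant compares 4, 7, 9 and picks Z; Incumbent would get 7.
- Aggressive: Entrant compares 6, 8, 5 and picks Y; Incumbent would get 5.
Incumbent's induced payoffs are 15, 7, 5, so Incumbent commits to Soft. Subgame-perfect outcome: (Soft, Z) with payoffs (15, 15).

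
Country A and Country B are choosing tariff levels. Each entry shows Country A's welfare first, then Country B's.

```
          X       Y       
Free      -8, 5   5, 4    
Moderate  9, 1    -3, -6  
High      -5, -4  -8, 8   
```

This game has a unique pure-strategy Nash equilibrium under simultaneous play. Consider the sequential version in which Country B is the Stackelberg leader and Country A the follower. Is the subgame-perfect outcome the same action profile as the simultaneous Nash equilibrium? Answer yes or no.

no

Country A best-responds to each possible Country B move:
- X → Country A plays Moderate (best of -8, 9, -5); Country B gets 1.
- Y → Country A plays Free (best of 5, -3, -8); Country B gets 4.
Maximizing over 1, 4, Country B chooses Y. Subgame-perfect outcome: (Free, Y) with payoffs (5, 4).
Under simultaneous play:
Country A's best replies: X→Moderate; Y→Free.
Country B's best replies: Free→X; Moderate→X; High→Y.
Only (Moderate, X) has each player best-responding; Nash payoffs (9, 1).
Sequential outcome (Free, Y) differs from the Nash profile (Moderate, X).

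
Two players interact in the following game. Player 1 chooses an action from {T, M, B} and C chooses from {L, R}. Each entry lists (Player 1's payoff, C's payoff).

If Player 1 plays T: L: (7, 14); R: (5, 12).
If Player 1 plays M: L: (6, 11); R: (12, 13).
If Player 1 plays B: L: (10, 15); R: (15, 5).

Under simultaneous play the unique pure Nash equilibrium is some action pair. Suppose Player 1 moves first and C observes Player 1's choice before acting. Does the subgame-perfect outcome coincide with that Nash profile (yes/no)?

Backward induction with Player 1 moving first.
- T → C plays L (best of 14, 12); Player 1 gets 7.
- M → C plays R (best of 11, 13); Player 1 gets 12.
- B → C plays L (best of 15, 5); Player 1 gets 10.
Among 7, 12, 10, the best is 12 at M. Subgame-perfect outcome: (M, R) with payoffs (12, 13).
For the simultaneous game, intersect best replies.
Player 1's best replies: L→B; R→B.
C's best replies: T→L; M→R; B→L.
Only (B, L) has each player best-responding; Nash payoffs (10, 15).
Sequential outcome (M, R) differs from the Nash profile (B, L).

no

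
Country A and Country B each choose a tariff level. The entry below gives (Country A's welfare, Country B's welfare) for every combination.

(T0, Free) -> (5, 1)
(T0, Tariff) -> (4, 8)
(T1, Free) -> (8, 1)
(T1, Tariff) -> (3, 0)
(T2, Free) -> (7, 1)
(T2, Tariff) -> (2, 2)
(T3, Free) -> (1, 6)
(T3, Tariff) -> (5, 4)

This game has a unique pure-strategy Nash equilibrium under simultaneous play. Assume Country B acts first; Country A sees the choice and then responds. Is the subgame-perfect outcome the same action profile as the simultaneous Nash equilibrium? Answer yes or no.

Work backward from Country A's decision.
- Free: Country A compares 5, 8, 7, 1 and picks T1; Country B would get 1.
- Tariff: Country A compares 4, 3, 2, 5 and picks T3; Country B would get 4.
Country B's induced payoffs are 1, 4, so Country B commits to Tariff. Subgame-perfect outcome: (T3, Tariff) with payoffs (5, 4).
For the simultaneous game, intersect best replies.
Country A's best replies: Free→T1; Tariff→T3.
Country B's best replies: T0→Tariff; T1→Free; T2→Tariff; T3→Free.
The unique mutual best reply is (T1, Free), giving (8, 1).
Sequential outcome (T3, Tariff) differs from the Nash profile (T1, Free).

no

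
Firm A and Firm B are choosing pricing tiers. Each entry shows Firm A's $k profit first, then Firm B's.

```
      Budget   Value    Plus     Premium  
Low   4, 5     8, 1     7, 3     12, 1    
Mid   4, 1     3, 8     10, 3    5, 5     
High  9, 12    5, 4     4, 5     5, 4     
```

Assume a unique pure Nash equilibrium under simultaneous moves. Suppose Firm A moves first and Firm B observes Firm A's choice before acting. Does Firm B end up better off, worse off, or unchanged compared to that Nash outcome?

Firm B best-responds to each possible Firm A move:
- Low: BR = Budget, leader payoff 4.
- Mid: BR = Value, leader payoff 3.
- High: BR = Budget, leader payoff 9.
Firm A's induced payoffs are 4, 3, 9, so Firm A commits to High. Subgame-perfect outcome: (High, Budget) with payoffs (9, 12).
For the simultaneous game, intersect best replies.
Firm A's best replies: Budget→High; Value→Low; Plus→Mid; Premium→Low.
Firm B's best replies: Low→Budget; Mid→Value; High→Budget.
The unique mutual best reply is (High, Budget), giving (9, 12).
Firm B earns 12 sequentially versus 12 at the Nash outcome: unchanged.

unchanged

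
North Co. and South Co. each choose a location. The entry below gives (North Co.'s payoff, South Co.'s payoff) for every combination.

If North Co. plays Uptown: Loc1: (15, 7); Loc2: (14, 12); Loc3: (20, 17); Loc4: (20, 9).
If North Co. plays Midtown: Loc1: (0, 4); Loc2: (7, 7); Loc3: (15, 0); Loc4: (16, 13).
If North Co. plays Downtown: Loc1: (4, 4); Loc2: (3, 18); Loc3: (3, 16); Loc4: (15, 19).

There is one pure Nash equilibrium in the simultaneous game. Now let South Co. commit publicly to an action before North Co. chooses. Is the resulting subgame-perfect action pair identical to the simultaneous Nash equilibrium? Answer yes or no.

yes

Solve by backward induction (South Co. leads).
- Loc1: BR = Uptown, leader payoff 7.
- Loc2: BR = Uptown, leader payoff 12.
- Loc3: BR = Uptown, leader payoff 17.
- Loc4: BR = Uptown, leader payoff 9.
Among 7, 12, 17, 9, the best is 17 at Loc3. Subgame-perfect outcome: (Uptown, Loc3) with payoffs (20, 17).
For the simultaneous game, intersect best replies.
North Co.'s best replies: Loc1→Uptown; Loc2→Uptown; Loc3→Uptown; Loc4→Uptown.
South Co.'s best replies: Uptown→Loc3; Midtown→Loc4; Downtown→Loc4.
The unique mutual best reply is (Uptown, Loc3), giving (20, 17).
Sequential outcome (Uptown, Loc3) coincides with the Nash profile (Uptown, Loc3).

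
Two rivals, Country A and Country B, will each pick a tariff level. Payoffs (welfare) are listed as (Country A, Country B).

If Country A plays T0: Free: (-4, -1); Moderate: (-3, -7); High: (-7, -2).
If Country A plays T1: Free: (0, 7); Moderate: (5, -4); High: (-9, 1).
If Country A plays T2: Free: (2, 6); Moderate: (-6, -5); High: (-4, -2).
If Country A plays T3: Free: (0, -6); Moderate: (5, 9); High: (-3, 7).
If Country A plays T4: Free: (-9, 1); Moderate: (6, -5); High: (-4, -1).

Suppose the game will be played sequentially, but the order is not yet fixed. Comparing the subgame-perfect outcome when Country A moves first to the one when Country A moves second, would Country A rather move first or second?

If Country A leads: Country B's best replies are T0→Free, T1→Free, T2→Free, T3→Moderate, T4→Free; Country A's induced payoffs -4, 0, 2, 5, -9; outcome (T3, Moderate), payoffs (5, 9).
If Country B leads: Country A's best replies are Free→T2, Moderate→T4, High→T3; Country B's induced payoffs 6, -5, 7; outcome (T3, High), payoffs (-3, 7).
Country A gets 5 moving first and -3 moving second, so Country A prefers to move first.

first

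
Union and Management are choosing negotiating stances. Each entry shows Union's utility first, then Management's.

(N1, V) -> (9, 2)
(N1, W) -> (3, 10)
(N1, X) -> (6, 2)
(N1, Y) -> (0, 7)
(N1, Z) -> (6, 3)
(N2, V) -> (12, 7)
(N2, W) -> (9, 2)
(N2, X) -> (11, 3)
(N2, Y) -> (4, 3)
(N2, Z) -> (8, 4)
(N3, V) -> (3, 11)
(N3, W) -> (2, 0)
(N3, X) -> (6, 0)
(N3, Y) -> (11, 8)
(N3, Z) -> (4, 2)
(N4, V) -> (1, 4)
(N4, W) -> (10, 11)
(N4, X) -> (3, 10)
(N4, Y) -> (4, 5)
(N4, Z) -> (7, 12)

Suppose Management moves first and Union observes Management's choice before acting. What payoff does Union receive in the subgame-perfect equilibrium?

Solve by backward induction (Management leads).
- V → Union plays N2 (best of 9, 12, 3, 1); Management gets 7.
- W → Union plays N4 (best of 3, 9, 2, 10); Management gets 11.
- X → Union plays N2 (best of 6, 11, 6, 3); Management gets 3.
- Y → Union plays N3 (best of 0, 4, 11, 4); Management gets 8.
- Z → Union plays N2 (best of 6, 8, 4, 7); Management gets 4.
Management's induced payoffs are 7, 11, 3, 8, 4, so Management commits to W. Subgame-perfect outcome: (N4, W) with payoffs (10, 11).

10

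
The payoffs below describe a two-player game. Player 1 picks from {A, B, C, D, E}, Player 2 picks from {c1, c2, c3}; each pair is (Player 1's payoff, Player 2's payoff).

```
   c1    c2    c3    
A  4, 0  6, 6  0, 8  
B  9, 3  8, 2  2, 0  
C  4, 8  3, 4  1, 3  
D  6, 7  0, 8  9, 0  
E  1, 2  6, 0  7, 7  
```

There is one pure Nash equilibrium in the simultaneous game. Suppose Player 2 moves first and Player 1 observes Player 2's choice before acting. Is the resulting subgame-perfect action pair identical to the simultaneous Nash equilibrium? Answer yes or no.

yes

Solve by backward induction (Player 2 leads).
- c1: Player 1 compares 4, 9, 4, 6, 1 and picks B; Player 2 would get 3.
- c2: Player 1 compares 6, 8, 3, 0, 6 and picks B; Player 2 would get 2.
- c3: Player 1 compares 0, 2, 1, 9, 7 and picks D; Player 2 would get 0.
Player 2's induced payoffs are 3, 2, 0, so Player 2 commits to c1. Subgame-perfect outcome: (B, c1) with payoffs (9, 3).
Now find the simultaneous Nash equilibrium.
Player 1's best replies: c1→B; c2→B; c3→D.
Player 2's best replies: A→c3; B→c1; C→c1; D→c2; E→c3.
The unique mutual best reply is (B, c1), giving (9, 3).
Sequential outcome (B, c1) coincides with the Nash profile (B, c1).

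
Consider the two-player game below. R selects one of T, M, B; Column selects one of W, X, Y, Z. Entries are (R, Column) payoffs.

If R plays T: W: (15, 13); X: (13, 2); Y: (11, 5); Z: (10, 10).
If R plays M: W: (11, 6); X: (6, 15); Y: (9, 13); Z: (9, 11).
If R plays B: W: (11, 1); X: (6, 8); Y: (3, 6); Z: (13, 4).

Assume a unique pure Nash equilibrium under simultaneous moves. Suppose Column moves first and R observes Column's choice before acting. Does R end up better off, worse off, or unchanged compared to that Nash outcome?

R best-responds to each possible Column move:
- W: BR = T, leader payoff 13.
- X: BR = T, leader payoff 2.
- Y: BR = T, leader payoff 5.
- Z: BR = B, leader payoff 4.
Among 13, 2, 5, 4, the best is 13 at W. Subgame-perfect outcome: (T, W) with payoffs (15, 13).
Under simultaneous play:
R's best replies: W→T; X→T; Y→T; Z→B.
Column's best replies: T→W; M→X; B→X.
Only (T, W) has each player best-responding; Nash payoffs (15, 13).
R earns 15 sequentially versus 15 at the Nash outcome: unchanged.

unchanged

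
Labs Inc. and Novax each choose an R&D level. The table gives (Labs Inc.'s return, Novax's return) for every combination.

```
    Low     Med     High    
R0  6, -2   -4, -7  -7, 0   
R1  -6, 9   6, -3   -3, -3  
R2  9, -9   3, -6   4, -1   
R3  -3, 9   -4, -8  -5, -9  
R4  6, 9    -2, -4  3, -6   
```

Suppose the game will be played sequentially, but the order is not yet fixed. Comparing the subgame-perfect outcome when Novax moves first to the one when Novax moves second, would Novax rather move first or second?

second

If Labs Inc. leads: Novax's best replies are R0→High, R1→Low, R2→High, R3→Low, R4→Low; Labs Inc.'s induced payoffs -7, -6, 4, -3, 6; outcome (R4, Low), payoffs (6, 9).
If Novax leads: Labs Inc.'s best replies are Low→R2, Med→R1, High→R2; Novax's induced payoffs -9, -3, -1; outcome (R2, High), payoffs (4, -1).
Novax gets -1 moving first and 9 moving second, so Novax prefers to move second.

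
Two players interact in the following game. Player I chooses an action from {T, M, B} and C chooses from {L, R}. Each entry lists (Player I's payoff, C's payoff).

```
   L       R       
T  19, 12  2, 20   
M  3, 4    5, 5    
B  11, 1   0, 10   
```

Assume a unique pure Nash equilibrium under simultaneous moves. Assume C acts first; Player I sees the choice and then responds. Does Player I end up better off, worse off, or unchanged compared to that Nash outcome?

better off

Backward induction with C moving first.
- L: BR = T, leader payoff 12.
- R: BR = M, leader payoff 5.
Among 12, 5, the best is 12 at L. Subgame-perfect outcome: (T, L) with payoffs (19, 12).
Under simultaneous play:
Player I's best replies: L→T; R→M.
C's best replies: T→R; M→R; B→R.
The unique mutual best reply is (M, R), giving (5, 5).
Player I earns 19 sequentially versus 5 at the Nash outcome: better off.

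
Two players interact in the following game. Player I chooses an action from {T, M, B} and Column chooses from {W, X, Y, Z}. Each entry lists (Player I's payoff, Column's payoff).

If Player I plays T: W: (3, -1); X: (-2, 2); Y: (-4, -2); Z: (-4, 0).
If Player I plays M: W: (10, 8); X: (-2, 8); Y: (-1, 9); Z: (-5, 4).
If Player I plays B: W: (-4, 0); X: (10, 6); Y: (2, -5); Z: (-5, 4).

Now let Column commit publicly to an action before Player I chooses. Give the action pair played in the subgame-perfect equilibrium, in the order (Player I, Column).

(M, W)

Solve by backward induction (Column leads).
- W: BR = M, leader payoff 8.
- X: BR = B, leader payoff 6.
- Y: BR = B, leader payoff -5.
- Z: BR = T, leader payoff 0.
Among 8, 6, -5, 0, the best is 8 at W. Subgame-perfect outcome: (M, W) with payoffs (10, 8).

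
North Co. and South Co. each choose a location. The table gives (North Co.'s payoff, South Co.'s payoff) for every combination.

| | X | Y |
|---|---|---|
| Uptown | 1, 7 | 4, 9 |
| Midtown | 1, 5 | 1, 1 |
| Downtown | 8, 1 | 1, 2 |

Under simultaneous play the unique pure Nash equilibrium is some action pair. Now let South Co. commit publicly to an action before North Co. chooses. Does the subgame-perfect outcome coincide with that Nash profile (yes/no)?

Solve by backward induction (South Co. leads).
- X: North Co. compares 1, 1, 8 and picks Downtown; South Co. would get 1.
- Y: North Co. compares 4, 1, 1 and picks Uptown; South Co. would get 9.
South Co.'s induced payoffs are 1, 9, so South Co. commits to Y. Subgame-perfect outcome: (Uptown, Y) with payoffs (4, 9).
Under simultaneous play:
North Co.'s best replies: X→Downtown; Y→Uptown.
South Co.'s best replies: Uptown→Y; Midtown→X; Downtown→Y.
The unique mutual best reply is (Uptown, Y), giving (4, 9).
Sequential outcome (Uptown, Y) coincides with the Nash profile (Uptown, Y).

yes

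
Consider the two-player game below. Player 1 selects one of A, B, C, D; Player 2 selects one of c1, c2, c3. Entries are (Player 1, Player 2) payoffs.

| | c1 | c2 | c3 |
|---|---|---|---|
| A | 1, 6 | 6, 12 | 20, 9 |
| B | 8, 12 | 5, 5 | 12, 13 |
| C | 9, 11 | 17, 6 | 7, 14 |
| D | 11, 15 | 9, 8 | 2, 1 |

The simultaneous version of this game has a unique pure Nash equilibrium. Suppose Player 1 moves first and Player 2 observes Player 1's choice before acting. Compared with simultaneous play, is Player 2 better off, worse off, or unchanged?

worse off

Player 2 best-responds to each possible Player 1 move:
- A: Player 2 compares 6, 12, 9 and picks c2; Player 1 would get 6.
- B: Player 2 compares 12, 5, 13 and picks c3; Player 1 would get 12.
- C: Player 2 compares 11, 6, 14 and picks c3; Player 1 would get 7.
- D: Player 2 compares 15, 8, 1 and picks c1; Player 1 would get 11.
Player 1's induced payoffs are 6, 12, 7, 11, so Player 1 commits to B. Subgame-perfect outcome: (B, c3) with payoffs (12, 13).
For the simultaneous game, intersect best replies.
Player 1's best replies: c1→D; c2→C; c3→A.
Player 2's best replies: A→c2; B→c3; C→c3; D→c1.
The unique mutual best reply is (D, c1), giving (11, 15).
Player 2 earns 13 sequentially versus 15 at the Nash outcome: worse off.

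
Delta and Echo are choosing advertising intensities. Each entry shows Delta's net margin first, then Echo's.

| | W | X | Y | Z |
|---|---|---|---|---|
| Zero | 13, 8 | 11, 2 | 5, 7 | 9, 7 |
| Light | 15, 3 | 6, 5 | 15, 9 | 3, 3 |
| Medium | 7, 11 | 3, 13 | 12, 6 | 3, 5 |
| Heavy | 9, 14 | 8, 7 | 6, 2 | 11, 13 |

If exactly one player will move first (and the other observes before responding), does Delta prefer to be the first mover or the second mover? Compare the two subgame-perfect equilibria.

first

If Delta leads: Echo's best replies are Zero→W, Light→Y, Medium→X, Heavy→W; Delta's induced payoffs 13, 15, 3, 9; outcome (Light, Y), payoffs (15, 9).
If Echo leads: Delta's best replies are W→Light, X→Zero, Y→Light, Z→Heavy; Echo's induced payoffs 3, 2, 9, 13; outcome (Heavy, Z), payoffs (11, 13).
Delta gets 15 moving first and 11 moving second, so Delta prefers to move first.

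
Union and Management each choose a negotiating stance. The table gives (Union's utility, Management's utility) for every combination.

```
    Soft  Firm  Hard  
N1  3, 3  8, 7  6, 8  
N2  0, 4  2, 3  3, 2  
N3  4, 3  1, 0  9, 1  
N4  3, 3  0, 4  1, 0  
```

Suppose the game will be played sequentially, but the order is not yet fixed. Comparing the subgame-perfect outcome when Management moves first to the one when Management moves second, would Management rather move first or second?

If Union leads: Management's best replies are N1→Hard, N2→Soft, N3→Soft, N4→Firm; Union's induced payoffs 6, 0, 4, 0; outcome (N1, Hard), payoffs (6, 8).
If Management leads: Union's best replies are Soft→N3, Firm→N1, Hard→N3; Management's induced payoffs 3, 7, 1; outcome (N1, Firm), payoffs (8, 7).
Management gets 7 moving first and 8 moving second, so Management prefers to move second.

second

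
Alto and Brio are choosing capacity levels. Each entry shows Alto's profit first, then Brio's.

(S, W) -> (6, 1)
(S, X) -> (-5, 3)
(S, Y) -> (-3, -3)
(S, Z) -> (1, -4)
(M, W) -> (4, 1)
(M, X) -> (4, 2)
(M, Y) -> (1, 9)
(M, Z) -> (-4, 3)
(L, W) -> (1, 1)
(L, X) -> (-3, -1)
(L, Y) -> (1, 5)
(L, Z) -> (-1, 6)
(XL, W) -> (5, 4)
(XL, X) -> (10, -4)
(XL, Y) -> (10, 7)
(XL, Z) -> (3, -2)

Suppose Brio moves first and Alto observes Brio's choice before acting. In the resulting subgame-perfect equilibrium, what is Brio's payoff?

Solve by backward induction (Brio leads).
- W → Alto plays S (best of 6, 4, 1, 5); Brio gets 1.
- X → Alto plays XL (best of -5, 4, -3, 10); Brio gets -4.
- Y → Alto plays XL (best of -3, 1, 1, 10); Brio gets 7.
- Z → Alto plays XL (best of 1, -4, -1, 3); Brio gets -2.
Brio's induced payoffs are 1, -4, 7, -2, so Brio commits to Y. Subgame-perfect outcome: (XL, Y) with payoffs (10, 7).

7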